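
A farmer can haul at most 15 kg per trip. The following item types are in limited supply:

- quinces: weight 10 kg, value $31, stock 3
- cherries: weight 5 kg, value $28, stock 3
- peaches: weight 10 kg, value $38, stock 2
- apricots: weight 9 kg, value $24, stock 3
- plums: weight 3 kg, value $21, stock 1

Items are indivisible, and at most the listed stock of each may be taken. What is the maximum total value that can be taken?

Top feasible selections:
- 3×cherries: weight 15, value 84
- 2×cherries + 1×plums: weight 13, value 77
- 1×cherries + 1×peaches: weight 15, value 66
Best: $84.

$84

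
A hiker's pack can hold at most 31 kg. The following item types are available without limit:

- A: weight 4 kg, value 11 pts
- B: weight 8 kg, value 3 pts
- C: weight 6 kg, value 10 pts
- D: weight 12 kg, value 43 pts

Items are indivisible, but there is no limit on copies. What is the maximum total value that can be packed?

Best value-per-unit is D at 43/12; filling with it alone gives 2×43 = 86.
Optimal mix: 1×A + 2×D → weight 28, value 97.

97 pts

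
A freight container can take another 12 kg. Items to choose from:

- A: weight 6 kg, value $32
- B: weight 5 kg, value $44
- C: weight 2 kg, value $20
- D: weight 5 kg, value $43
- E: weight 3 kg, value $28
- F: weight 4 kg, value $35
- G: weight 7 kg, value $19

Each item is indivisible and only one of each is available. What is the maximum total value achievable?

This is a 0/1 knapsack; check combinations near the capacity.
- B+C+D: weight 5+2+5=12, value 44+20+43=107
- B+E+F: weight 5+3+4=12, value 44+28+35=107
- D+E+F: weight 5+3+4=12, value 43+28+35=106
- B+C+F: weight 5+2+4=11, value 44+20+35=99
Best: $107.

$107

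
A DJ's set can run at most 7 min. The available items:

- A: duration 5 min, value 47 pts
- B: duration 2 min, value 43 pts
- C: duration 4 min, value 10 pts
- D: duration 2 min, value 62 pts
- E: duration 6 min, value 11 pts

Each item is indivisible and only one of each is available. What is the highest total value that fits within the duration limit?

109 pts

Check high-value combinations within 7 min:
- A+D: duration 5+2=7, value 47+62=109
- B+D: duration 2+2=4, value 43+62=105
- A+B: duration 5+2=7, value 47+43=90
- C+D: duration 4+2=6, value 10+62=72
Best: 109 pts.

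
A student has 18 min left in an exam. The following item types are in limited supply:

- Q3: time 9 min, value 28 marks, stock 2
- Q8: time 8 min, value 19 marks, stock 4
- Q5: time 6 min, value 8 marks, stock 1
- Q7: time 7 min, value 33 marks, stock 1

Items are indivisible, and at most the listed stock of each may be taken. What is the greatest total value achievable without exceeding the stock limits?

61 marks

Best selections within time 18 and stock limits:
- 1×Q3 + 1×Q7: time 16, value 61
- 2×Q3: time 18, value 56
Best: 61 marks.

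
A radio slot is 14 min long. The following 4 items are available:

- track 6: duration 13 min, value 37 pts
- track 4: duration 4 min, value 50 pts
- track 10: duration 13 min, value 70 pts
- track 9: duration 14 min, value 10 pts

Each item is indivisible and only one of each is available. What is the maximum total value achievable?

Check high-value combinations within 14 min:
- track 10: duration 13, value 70
- track 4: duration 4, value 50
- track 6: duration 13, value 37
Best: 70 pts.

70 pts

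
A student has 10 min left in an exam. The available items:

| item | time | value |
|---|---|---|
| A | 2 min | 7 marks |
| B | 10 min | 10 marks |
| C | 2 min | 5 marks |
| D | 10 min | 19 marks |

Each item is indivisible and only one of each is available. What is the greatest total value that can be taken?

19 marks

Check high-value combinations within 10 min:
- D: time 10, value 19
- A+C: time 2+2=4, value 7+5=12
- B: time 10, value 10
- A: time 2, value 7
Best: 19 marks.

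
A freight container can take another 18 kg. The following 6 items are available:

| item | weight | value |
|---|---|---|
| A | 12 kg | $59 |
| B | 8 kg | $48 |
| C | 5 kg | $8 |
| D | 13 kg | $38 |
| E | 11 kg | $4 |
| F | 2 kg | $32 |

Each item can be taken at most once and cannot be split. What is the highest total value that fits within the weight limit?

$91

This is a 0/1 knapsack; check combinations near the capacity.
- A+F: weight 12+2=14, value 59+32=91
- B+C+F: weight 8+5+2=15, value 48+8+32=88
- B+F: weight 8+2=10, value 48+32=80
Best: $91.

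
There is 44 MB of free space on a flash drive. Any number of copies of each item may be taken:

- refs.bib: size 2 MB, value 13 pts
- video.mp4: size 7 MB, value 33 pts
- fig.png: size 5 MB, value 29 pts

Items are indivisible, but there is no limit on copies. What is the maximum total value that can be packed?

286 pts

Best value-per-unit is refs.bib at 13/2, and filling with it alone uses size 22×2=44. No mix of the others beats 22×13 = 286.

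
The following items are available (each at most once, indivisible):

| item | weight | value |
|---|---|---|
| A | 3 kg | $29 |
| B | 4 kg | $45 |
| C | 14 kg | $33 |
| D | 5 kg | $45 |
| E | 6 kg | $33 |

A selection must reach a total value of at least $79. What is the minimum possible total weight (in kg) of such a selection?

Subsets with value ≥ 79, sorted by total weight:
- B+D: weight 9, value 90
- A+B+D: weight 12, value 119
Minimum weight: 9 kg.

9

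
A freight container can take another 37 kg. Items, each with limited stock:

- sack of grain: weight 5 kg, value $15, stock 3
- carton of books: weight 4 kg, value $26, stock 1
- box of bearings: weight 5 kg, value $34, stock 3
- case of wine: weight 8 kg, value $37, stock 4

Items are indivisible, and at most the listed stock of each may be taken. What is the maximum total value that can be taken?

$202

Best selections within weight 37 and stock limits:
- 1×carton of books + 3×box of bearings + 2×case of wine: weight 35, value 202
- 2×sack of grain + 1×carton of books + 3×box of bearings + 1×case of wine: weight 37, value 195
- 1×sack of grain + 3×box of bearings + 2×case of wine: weight 36, value 191
Best: $202.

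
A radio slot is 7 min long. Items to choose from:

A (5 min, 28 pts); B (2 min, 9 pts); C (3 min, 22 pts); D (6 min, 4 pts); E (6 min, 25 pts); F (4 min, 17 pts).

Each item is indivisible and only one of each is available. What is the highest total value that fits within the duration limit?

This is a 0/1 knapsack; check combinations near the capacity.
- C+F: duration 3+4=7, value 22+17=39
- A+B: duration 5+2=7, value 28+9=37
- B+C: duration 2+3=5, value 9+22=31
- A: duration 5, value 28
- B+F: duration 2+4=6, value 9+17=26
Best: 39 pts.

39 pts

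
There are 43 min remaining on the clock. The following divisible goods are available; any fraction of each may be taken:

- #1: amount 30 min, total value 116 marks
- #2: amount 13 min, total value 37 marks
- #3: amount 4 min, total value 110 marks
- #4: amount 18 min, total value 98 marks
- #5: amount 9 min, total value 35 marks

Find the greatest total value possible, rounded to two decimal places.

289.40

Take in order of value per unit:
- #3 (110/4 per unit): all 4 → value 110, running total 110.00
- #4 (98/18 per unit): all 18 → value 98, running total 208.00
- #5 (35/9 per unit): all 9 → value 35, running total 243.00
- #1 (116/30 per unit): 12 of 30 → value 12×116/30 = 46.4000, running total 289.40
Total 289.40.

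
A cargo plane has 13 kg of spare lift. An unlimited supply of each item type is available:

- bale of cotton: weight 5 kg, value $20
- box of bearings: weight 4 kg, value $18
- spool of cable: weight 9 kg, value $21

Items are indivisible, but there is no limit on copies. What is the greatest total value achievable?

$56

Best value-per-unit is box of bearings at 18/4; filling with it alone gives 3×18 = 54.
Optimal mix: 1×bale of cotton + 2×box of bearings → weight 13, value 56.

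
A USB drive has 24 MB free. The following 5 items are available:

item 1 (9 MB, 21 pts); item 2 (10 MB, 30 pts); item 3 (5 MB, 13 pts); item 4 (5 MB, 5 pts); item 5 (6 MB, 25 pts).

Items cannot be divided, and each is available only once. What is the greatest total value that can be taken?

Check high-value combinations within 24 MB:
- item 2+item 3+item 5: size 10+5+6=21, value 30+13+25=68
- item 1+item 2+item 3: size 9+10+5=24, value 21+30+13=64
- item 2+item 4+item 5: size 10+5+6=21, value 30+5+25=60
- item 1+item 3+item 5: size 9+5+6=20, value 21+13+25=59
Best: 68 pts.

68 pts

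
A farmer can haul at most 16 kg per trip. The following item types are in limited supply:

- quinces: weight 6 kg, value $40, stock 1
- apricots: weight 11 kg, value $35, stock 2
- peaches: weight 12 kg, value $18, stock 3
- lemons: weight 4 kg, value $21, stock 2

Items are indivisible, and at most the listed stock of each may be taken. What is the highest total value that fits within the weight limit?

$82

Best selections within weight 16 and stock limits:
- 1×quinces + 2×lemons: weight 14, value 82
- 1×quinces + 1×lemons: weight 10, value 61
Best: $82.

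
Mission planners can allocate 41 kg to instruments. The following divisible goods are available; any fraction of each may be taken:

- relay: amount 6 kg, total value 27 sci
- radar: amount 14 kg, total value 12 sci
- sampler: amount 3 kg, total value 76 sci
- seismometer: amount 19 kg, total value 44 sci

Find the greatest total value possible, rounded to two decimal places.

Take in order of value per unit:
- sampler (76/3 per unit): all 3 → value 76, running total 76.00
- relay (27/6 per unit): all 6 → value 27, running total 103.00
- seismometer (44/19 per unit): all 19 → value 44, running total 147.00
- radar (12/14 per unit): 13 of 14 → value 13×12/14 = 11.1429, running total 158.14
Total 158.14.

158.14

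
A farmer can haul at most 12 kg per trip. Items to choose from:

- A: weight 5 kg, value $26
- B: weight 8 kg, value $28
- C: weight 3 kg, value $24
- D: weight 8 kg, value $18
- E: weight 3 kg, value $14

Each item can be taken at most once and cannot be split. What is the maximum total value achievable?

This is a 0/1 knapsack; check combinations near the capacity.
- A+C+E: weight 5+3+3=11, value 26+24+14=64
- B+C: weight 8+3=11, value 28+24=52
- A+C: weight 5+3=8, value 26+24=50
- C+D: weight 3+8=11, value 24+18=42
- B+E: weight 8+3=11, value 28+14=42
Best: $64.

$64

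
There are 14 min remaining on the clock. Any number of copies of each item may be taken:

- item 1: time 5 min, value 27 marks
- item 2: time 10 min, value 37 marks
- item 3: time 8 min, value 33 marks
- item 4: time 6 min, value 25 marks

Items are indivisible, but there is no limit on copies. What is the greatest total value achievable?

60 marks

Best value-per-unit is item 1 at 27/5; filling with it alone gives 2×27 = 54.
Optimal mix: 1×item 1 + 1×item 3 → time 13, value 60.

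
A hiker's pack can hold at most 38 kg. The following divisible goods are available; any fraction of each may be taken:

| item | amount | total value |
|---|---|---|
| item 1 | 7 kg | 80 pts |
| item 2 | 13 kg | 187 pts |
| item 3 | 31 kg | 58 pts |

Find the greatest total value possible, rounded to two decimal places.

300.68

Take in order of value per unit:
- item 2 (187/13 per unit): all 13 → value 187, running total 187.00
- item 1 (80/7 per unit): all 7 → value 80, running total 267.00
- item 3 (58/31 per unit): 18 of 31 → value 18×58/31 = 33.6774, running total 300.68
Total 300.68.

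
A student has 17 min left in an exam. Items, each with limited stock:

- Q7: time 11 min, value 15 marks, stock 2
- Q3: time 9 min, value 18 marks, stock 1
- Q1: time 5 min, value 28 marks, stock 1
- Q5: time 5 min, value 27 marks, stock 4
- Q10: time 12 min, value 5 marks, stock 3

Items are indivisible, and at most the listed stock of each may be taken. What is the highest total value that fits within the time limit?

82 marks

Best selections within time 17 and stock limits:
- 1×Q1 + 2×Q5: time 15, value 82
- 3×Q5: time 15, value 81
- 1×Q1 + 1×Q5: time 10, value 55
Best: 82 marks.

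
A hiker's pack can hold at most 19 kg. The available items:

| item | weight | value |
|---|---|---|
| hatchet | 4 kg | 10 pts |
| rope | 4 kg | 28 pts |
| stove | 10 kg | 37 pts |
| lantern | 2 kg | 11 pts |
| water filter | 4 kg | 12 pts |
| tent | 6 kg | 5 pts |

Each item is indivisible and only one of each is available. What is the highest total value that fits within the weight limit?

77 pts

Check high-value combinations within 19 kg:
- rope+stove+water filter: weight 4+10+4=18, value 28+37+12=77
- rope+stove+lantern: weight 4+10+2=16, value 28+37+11=76
- hatchet+rope+stove: weight 4+4+10=18, value 10+28+37=75
- rope+stove: weight 4+10=14, value 28+37=65
- hatchet+rope+lantern+water filter: weight 4+4+2+4=14, value 10+28+11+12=61
Best: 77 pts.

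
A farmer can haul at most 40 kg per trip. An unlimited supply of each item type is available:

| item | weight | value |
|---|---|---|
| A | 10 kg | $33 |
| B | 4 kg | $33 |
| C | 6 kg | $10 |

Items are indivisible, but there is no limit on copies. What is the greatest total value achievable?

Best value-per-unit is B at 33/4, and filling with it alone uses weight 10×4=40. No mix of the others beats 10×33 = 330.

$330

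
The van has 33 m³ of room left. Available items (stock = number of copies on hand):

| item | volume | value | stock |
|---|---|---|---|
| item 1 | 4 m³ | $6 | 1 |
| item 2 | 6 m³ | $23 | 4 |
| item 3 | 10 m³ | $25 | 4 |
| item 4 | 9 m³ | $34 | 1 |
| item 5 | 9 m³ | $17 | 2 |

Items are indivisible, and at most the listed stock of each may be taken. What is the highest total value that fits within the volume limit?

Best selections within volume 33 and stock limits:
- 4×item 2 + 1×item 4: volume 33, value 126
- 1×item 1 + 3×item 2 + 1×item 4: volume 31, value 109
Best: $126.

$126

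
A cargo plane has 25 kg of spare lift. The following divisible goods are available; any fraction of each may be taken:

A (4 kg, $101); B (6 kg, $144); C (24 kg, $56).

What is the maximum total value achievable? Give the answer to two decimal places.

Take in order of value per unit:
- A (101/4 per unit): all 4 → value 101, running total 101.00
- B (144/6 per unit): all 6 → value 144, running total 245.00
- C (56/24 per unit): 15 of 24 → value 15×56/24 = 35.0000, running total 280.00
Total 280.00.

280.00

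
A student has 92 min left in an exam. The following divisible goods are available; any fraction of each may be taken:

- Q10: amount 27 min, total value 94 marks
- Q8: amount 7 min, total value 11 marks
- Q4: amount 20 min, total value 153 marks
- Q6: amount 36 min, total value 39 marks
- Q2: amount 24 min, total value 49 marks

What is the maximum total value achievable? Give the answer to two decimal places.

322.17

Take in order of value per unit:
- Q4 (153/20 per unit): all 20 → value 153, running total 153.00
- Q10 (94/27 per unit): all 27 → value 94, running total 247.00
- Q2 (49/24 per unit): all 24 → value 49, running total 296.00
- Q8 (11/7 per unit): all 7 → value 11, running total 307.00
- Q6 (39/36 per unit): 14 of 36 → value 14×39/36 = 15.1667, running total 322.17
Total 322.17.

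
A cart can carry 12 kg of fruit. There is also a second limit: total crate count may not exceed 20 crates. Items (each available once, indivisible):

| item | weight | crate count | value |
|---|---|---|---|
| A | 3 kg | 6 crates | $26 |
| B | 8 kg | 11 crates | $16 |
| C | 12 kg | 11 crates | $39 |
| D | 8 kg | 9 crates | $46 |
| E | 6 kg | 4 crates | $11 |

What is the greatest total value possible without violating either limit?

$72

Feasible sets respecting both limits:
- A+D: weight 11, crate count 15, value 72
- D: weight 8, crate count 9, value 46
- A+B: weight 11, crate count 17, value 42
- C: weight 12, crate count 11, value 39
Best: $72.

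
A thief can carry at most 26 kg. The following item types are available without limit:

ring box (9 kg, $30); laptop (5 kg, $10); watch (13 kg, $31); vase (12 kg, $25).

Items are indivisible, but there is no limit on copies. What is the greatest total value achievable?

$70

Best value-per-unit is ring box at 30/9; filling with it alone gives 2×30 = 60.
Optimal mix: 2×ring box + 1×laptop → weight 23, value 70.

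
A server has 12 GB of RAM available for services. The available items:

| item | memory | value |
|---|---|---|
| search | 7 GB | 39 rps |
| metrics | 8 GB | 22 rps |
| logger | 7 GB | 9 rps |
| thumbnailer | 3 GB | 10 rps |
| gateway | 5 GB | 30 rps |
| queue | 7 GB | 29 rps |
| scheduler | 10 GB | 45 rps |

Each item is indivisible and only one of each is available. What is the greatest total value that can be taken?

Check high-value combinations within 12 GB:
- search+gateway: memory 7+5=12, value 39+30=69
- gateway+queue: memory 5+7=12, value 30+29=59
- search+thumbnailer: memory 7+3=10, value 39+10=49
- scheduler: memory 10, value 45
- thumbnailer+gateway: memory 3+5=8, value 10+30=40
Best: 69 rps.

69 rps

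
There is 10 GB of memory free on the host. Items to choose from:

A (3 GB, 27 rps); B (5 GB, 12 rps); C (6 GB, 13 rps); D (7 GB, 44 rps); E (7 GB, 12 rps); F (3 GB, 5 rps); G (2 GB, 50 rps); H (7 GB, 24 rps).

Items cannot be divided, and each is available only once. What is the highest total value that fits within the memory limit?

94 rps

Check high-value combinations within 10 GB:
- D+G: memory 7+2=9, value 44+50=94
- A+B+G: memory 3+5+2=10, value 27+12+50=89
- A+F+G: memory 3+3+2=8, value 27+5+50=82
- A+G: memory 3+2=5, value 27+50=77
Best: 94 rps.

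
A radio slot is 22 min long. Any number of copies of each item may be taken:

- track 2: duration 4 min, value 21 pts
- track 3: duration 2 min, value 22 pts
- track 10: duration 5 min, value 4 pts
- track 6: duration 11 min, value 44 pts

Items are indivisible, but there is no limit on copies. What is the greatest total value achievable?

242 pts

Best value-per-unit is track 3 at 22/2, and filling with it alone uses duration 11×2=22. No mix of the others beats 11×22 = 242.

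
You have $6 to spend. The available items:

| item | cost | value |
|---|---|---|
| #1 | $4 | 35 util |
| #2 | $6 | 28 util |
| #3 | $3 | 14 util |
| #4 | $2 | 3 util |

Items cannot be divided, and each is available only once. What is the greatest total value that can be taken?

38 util

Check high-value combinations within $6:
- #1+#4: cost 4+2=6, value 35+3=38
- #1: cost 4, value 35
- #2: cost 6, value 28
- #3+#4: cost 3+2=5, value 14+3=17
- #3: cost 3, value 14
Best: 38 util.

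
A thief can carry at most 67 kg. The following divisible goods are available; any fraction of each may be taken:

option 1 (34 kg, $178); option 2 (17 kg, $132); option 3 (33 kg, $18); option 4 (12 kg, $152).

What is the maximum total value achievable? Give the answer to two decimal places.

464.18

Take in order of value per unit:
- option 4 (152/12 per unit): all 12 → value 152, running total 152.00
- option 2 (132/17 per unit): all 17 → value 132, running total 284.00
- option 1 (178/34 per unit): all 34 → value 178, running total 462.00
- option 3 (18/33 per unit): 4 of 33 → value 4×18/33 = 2.1818, running total 464.18
Total 464.18.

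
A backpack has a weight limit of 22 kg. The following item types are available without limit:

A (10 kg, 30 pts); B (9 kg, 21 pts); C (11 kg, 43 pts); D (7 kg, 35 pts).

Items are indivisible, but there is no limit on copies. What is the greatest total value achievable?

Best value-per-unit is D at 35/7, and filling with it alone uses weight 3×7=21. No mix of the others beats 3×35 = 105.

105 pts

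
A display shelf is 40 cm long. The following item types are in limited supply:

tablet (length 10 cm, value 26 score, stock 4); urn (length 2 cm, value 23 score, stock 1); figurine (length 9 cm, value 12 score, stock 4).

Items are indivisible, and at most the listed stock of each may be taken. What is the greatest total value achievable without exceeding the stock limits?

104 score

Best selections within length 40 and stock limits:
- 4×tablet: length 40, value 104
- 3×tablet + 1×urn: length 32, value 101
Best: 104 score.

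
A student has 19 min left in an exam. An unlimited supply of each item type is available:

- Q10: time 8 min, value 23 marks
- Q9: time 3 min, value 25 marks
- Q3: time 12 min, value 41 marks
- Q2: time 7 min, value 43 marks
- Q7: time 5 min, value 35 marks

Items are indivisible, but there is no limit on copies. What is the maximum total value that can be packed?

Best value-per-unit is Q9 at 25/3, and filling with it alone uses time 6×3=18. No mix of the others beats 6×25 = 150.

150 marks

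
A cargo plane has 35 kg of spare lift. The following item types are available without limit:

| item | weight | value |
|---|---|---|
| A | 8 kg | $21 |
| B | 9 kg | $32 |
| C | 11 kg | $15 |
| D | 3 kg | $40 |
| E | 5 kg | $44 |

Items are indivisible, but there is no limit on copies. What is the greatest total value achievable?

Best value-per-unit is D at 40/3; filling with it alone gives 11×40 = 440.
Optimal mix: 10×D + 1×E → weight 35, value 444.

$444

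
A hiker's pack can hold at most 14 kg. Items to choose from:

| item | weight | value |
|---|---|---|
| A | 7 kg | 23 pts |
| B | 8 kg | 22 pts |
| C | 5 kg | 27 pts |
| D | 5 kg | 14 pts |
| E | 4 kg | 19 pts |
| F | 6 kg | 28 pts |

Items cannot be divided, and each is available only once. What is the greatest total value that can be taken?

Check high-value combinations within 14 kg:
- C+D+E: weight 5+5+4=14, value 27+14+19=60
- C+F: weight 5+6=11, value 27+28=55
- A+F: weight 7+6=13, value 23+28=51
Best: 60 pts.

60 pts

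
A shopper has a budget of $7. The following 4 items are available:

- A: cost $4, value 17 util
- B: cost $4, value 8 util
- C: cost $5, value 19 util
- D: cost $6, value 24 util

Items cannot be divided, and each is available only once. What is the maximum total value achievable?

24 util

This is a 0/1 knapsack; check combinations near the capacity.
- D: cost 6, value 24
- C: cost 5, value 19
- A: cost 4, value 17
Best: 24 util.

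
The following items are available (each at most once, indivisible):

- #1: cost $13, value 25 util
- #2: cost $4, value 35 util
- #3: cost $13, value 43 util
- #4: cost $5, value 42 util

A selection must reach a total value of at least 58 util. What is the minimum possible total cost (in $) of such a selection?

9

Subsets with value ≥ 58, sorted by total cost:
- #2+#4: cost 9, value 77
- #2+#3: cost 17, value 78
- #1+#2: cost 17, value 60
- #3+#4: cost 18, value 85
Minimum cost: 9 $.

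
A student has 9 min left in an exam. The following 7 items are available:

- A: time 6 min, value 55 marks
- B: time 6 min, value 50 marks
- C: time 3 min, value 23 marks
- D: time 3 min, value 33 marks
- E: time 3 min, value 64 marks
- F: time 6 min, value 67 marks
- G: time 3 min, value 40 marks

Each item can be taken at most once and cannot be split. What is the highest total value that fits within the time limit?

137 marks

Check high-value combinations within 9 min:
- D+E+G: time 3+3+3=9, value 33+64+40=137
- E+F: time 3+6=9, value 64+67=131
- C+E+G: time 3+3+3=9, value 23+64+40=127
- C+D+E: time 3+3+3=9, value 23+33+64=120
Best: 137 marks.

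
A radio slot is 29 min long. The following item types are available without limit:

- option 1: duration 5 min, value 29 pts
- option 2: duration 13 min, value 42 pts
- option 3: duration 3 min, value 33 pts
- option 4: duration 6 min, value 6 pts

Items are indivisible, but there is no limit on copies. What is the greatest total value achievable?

Best value-per-unit is option 3 at 33/3, and filling with it alone uses duration 9×3=27. No mix of the others beats 9×33 = 297.

297 pts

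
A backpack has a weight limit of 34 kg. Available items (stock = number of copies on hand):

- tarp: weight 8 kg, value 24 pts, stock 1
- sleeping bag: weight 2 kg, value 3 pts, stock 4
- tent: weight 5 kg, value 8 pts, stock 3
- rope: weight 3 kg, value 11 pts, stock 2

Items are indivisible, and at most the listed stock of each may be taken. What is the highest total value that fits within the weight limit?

76 pts

Best selections within weight 34 and stock limits:
- 1×tarp + 2×sleeping bag + 3×tent + 2×rope: weight 33, value 76
- 1×tarp + 4×sleeping bag + 2×tent + 2×rope: weight 32, value 74
- 1×tarp + 1×sleeping bag + 3×tent + 2×rope: weight 31, value 73
- 1×tarp + 3×sleeping bag + 2×tent + 2×rope: weight 30, value 71
Best: 76 pts.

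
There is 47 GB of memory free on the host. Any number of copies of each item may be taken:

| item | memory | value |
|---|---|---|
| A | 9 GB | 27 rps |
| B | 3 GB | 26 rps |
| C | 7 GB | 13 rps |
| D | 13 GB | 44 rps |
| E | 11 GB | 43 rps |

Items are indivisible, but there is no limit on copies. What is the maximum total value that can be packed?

Best value-per-unit is B at 26/3, and filling with it alone uses memory 15×3=45. No mix of the others beats 15×26 = 390.

390 rps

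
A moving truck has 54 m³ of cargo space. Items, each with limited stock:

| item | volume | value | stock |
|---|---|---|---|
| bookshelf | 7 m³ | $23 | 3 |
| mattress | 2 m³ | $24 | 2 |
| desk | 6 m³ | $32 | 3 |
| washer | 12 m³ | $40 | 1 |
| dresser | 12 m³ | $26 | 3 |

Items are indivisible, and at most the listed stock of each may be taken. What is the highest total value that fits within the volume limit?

$233

Best selections within volume 54 and stock limits:
- 1×bookshelf + 2×mattress + 3×desk + 1×washer + 1×dresser: volume 53, value 233
- 2×bookshelf + 2×mattress + 3×desk + 1×washer: volume 48, value 230
- 3×bookshelf + 1×mattress + 3×desk + 1×washer: volume 53, value 229
Best: $233.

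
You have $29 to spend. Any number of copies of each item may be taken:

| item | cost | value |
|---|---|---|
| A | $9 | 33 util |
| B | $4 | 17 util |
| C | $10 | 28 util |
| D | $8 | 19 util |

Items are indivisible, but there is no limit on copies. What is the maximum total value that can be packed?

Best value-per-unit is B at 17/4, and filling with it alone uses cost 7×4=28. No mix of the others beats 7×17 = 119.

119 util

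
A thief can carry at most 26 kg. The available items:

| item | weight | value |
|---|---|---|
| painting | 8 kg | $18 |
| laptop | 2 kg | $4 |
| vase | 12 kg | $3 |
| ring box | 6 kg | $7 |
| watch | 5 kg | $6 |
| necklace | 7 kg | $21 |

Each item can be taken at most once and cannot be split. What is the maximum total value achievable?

Check high-value combinations within 26 kg:
- painting+ring box+watch+necklace: weight 8+6+5+7=26, value 18+7+6+21=52
- painting+laptop+ring box+necklace: weight 8+2+6+7=23, value 18+4+7+21=50
- painting+laptop+watch+necklace: weight 8+2+5+7=22, value 18+4+6+21=49
Best: $52.

$52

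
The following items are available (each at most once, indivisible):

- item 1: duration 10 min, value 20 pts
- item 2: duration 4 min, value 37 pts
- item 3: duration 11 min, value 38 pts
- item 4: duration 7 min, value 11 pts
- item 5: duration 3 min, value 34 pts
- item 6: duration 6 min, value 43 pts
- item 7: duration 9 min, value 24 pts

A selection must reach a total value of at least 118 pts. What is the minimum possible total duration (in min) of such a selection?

Subsets with value ≥ 118, sorted by total duration:
- item 2+item 4+item 5+item 6: duration 20, value 125
- item 2+item 3+item 6: duration 21, value 118
Minimum duration: 20 min.

20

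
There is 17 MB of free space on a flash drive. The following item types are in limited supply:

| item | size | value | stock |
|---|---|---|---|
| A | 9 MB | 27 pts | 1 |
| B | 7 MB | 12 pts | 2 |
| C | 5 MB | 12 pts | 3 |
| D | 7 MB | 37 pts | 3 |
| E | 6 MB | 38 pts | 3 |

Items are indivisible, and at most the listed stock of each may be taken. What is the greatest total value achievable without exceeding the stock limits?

Best selections within size 17 and stock limits:
- 1×C + 2×E: size 17, value 88
- 2×E: size 12, value 76
- 1×D + 1×E: size 13, value 75
- 2×D: size 14, value 74
Best: 88 pts.

88 pts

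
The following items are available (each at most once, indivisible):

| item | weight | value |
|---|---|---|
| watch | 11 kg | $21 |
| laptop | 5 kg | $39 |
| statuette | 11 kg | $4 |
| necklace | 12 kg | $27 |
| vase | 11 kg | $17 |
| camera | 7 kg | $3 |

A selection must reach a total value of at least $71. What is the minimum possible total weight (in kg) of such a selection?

27

Subsets with value ≥ 71, sorted by total weight:
- watch+laptop+vase: weight 27, value 77
- watch+laptop+necklace: weight 28, value 87
Minimum weight: 27 kg.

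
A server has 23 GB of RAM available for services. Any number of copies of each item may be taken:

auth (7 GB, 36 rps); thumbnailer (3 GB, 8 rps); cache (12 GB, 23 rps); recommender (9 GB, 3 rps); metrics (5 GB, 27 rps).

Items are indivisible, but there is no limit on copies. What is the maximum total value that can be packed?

Best value-per-unit is metrics at 27/5; filling with it alone gives 4×27 = 108.
Optimal mix: 1×auth + 3×metrics → memory 22, value 117.

117 rps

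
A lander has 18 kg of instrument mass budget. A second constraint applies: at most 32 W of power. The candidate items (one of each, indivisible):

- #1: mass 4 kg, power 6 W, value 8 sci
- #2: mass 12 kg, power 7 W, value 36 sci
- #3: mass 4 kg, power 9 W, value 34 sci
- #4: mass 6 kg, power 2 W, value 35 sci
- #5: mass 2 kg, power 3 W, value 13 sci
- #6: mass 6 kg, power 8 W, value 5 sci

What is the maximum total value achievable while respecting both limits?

90 sci

Feasible sets respecting both limits:
- #1+#3+#4+#5: mass 16, power 20, value 90
- #3+#4+#5+#6: mass 18, power 22, value 87
- #2+#3+#5: mass 18, power 19, value 83
- #3+#4+#5: mass 12, power 14, value 82
Best: 90 sci.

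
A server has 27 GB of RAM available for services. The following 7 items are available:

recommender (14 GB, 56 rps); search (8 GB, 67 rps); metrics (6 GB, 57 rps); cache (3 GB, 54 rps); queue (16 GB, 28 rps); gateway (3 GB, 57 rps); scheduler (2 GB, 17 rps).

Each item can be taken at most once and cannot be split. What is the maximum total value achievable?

Check high-value combinations within 27 GB:
- search+metrics+cache+gateway+scheduler: memory 8+6+3+3+2=22, value 67+57+54+57+17=252
- search+metrics+cache+gateway: memory 8+6+3+3=20, value 67+57+54+57=235
- recommender+metrics+cache+gateway: memory 14+6+3+3=26, value 56+57+54+57=224
- search+metrics+gateway+scheduler: memory 8+6+3+2=19, value 67+57+57+17=198
- recommender+search+gateway+scheduler: memory 14+8+3+2=27, value 56+67+57+17=197
Best: 252 rps.

252 rps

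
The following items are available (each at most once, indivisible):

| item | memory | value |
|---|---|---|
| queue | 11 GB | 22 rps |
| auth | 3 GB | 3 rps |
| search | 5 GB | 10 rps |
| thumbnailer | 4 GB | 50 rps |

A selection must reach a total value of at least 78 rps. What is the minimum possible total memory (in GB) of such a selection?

20

Subsets with value ≥ 78, sorted by total memory:
- queue+search+thumbnailer: memory 20, value 82
- queue+auth+search+thumbnailer: memory 23, value 85
Minimum memory: 20 GB.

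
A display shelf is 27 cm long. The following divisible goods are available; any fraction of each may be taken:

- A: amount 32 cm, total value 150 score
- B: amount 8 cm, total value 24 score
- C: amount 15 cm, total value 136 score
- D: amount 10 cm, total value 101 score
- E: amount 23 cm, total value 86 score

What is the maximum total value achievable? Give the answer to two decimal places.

Take in order of value per unit:
- D (101/10 per unit): all 10 → value 101, running total 101.00
- C (136/15 per unit): all 15 → value 136, running total 237.00
- A (150/32 per unit): 2 of 32 → value 2×150/32 = 9.3750, running total 246.38
Total 246.38.

246.38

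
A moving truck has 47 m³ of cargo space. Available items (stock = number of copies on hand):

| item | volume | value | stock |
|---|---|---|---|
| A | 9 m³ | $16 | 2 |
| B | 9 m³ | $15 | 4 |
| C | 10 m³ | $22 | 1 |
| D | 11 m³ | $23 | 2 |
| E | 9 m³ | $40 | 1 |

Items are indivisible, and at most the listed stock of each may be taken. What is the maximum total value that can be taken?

$110

Top feasible selections:
- 2×A + 1×B + 1×D + 1×E: volume 47, value 110
- 2×A + 1×B + 1×C + 1×E: volume 46, value 109
- 1×A + 2×B + 1×D + 1×E: volume 47, value 109
- 1×C + 2×D + 1×E: volume 41, value 108
Best: $110.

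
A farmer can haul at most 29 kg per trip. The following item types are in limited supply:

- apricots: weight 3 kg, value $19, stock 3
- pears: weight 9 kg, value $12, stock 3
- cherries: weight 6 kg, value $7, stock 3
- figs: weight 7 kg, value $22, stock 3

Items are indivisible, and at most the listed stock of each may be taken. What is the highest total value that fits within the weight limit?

Best selections within weight 29 and stock limits:
- 3×apricots + 1×cherries + 2×figs: weight 29, value 108
- 2×apricots + 3×figs: weight 27, value 104
- 3×apricots + 2×figs: weight 23, value 101
Best: $108.

$108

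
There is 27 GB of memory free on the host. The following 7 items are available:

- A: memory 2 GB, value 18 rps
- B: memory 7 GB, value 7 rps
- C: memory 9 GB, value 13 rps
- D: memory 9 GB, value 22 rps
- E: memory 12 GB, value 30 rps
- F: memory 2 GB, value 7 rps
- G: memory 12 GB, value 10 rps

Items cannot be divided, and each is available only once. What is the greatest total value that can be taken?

77 rps

Check high-value combinations within 27 GB:
- A+D+E+F: memory 2+9+12+2=25, value 18+22+30+7=77
- A+D+E: memory 2+9+12=23, value 18+22+30=70
- A+C+E+F: memory 2+9+12+2=25, value 18+13+30+7=68
- A+B+E+F: memory 2+7+12+2=23, value 18+7+30+7=62
- A+C+E: memory 2+9+12=23, value 18+13+30=61
Best: 77 rps.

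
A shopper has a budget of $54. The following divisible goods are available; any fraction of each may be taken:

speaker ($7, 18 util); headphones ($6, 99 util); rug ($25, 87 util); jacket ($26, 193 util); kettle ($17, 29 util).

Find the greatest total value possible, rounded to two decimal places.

Take in order of value per unit:
- headphones (99/6 per unit): all 6 → value 99, running total 99.00
- jacket (193/26 per unit): all 26 → value 193, running total 292.00
- rug (87/25 per unit): 22 of 25 → value 22×87/25 = 76.5600, running total 368.56
Total 368.56.

368.56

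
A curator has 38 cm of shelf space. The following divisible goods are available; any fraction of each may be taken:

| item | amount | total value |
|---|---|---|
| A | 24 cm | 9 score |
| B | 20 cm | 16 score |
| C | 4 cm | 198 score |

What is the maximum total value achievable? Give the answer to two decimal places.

Take in order of value per unit:
- C (198/4 per unit): all 4 → value 198, running total 198.00
- B (16/20 per unit): all 20 → value 16, running total 214.00
- A (9/24 per unit): 14 of 24 → value 14×9/24 = 5.2500, running total 219.25
Total 219.25.

219.25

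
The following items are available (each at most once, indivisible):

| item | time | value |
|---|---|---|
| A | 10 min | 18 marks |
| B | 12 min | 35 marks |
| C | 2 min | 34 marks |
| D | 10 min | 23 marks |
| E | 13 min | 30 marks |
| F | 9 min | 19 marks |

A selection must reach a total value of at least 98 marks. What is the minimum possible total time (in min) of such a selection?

Subsets with value ≥ 98, sorted by total time:
- B+C+E: time 27, value 99
- B+C+D+F: time 33, value 111
Minimum time: 27 min.

27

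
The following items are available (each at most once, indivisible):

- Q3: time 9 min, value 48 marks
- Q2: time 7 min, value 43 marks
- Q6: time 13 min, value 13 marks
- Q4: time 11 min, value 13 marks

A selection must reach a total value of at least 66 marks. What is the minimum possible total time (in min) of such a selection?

Subsets with value ≥ 66, sorted by total time:
- Q3+Q2: time 16, value 91
- Q3+Q2+Q4: time 27, value 104
Minimum time: 16 min.

16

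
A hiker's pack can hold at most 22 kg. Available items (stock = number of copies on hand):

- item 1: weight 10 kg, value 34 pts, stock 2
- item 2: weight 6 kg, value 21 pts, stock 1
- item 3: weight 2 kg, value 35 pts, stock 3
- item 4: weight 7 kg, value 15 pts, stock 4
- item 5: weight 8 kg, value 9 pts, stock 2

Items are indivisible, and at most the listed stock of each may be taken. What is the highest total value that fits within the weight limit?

Best selections within weight 22 and stock limits:
- 1×item 1 + 1×item 2 + 3×item 3: weight 22, value 160
- 1×item 2 + 3×item 3 + 1×item 4: weight 19, value 141
- 1×item 1 + 3×item 3: weight 16, value 139
- 3×item 3 + 2×item 4: weight 20, value 135
Best: 160 pts.

160 pts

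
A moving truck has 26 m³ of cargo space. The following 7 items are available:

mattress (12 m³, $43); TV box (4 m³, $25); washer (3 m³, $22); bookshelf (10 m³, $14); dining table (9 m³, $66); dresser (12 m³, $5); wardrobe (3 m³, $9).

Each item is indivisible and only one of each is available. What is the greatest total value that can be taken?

Check high-value combinations within 26 m³:
- mattress+TV box+dining table: volume 12+4+9=25, value 43+25+66=134
- mattress+washer+dining table: volume 12+3+9=24, value 43+22+66=131
- TV box+washer+bookshelf+dining table: volume 4+3+10+9=26, value 25+22+14+66=127
- TV box+washer+dining table+wardrobe: volume 4+3+9+3=19, value 25+22+66+9=122
Best: $134.

$134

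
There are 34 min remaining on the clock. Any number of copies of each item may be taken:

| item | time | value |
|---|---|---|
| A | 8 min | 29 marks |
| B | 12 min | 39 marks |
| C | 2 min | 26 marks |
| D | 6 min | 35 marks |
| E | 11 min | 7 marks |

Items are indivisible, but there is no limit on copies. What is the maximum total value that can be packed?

Best value-per-unit is C at 26/2, and filling with it alone uses time 17×2=34. No mix of the others beats 17×26 = 442.

442 marks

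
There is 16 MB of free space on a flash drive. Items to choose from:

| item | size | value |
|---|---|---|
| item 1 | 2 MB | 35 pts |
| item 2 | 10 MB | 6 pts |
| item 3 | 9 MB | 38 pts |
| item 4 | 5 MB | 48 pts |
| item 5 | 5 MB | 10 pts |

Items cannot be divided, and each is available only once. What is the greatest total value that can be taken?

121 pts

Check high-value combinations within 16 MB:
- item 1+item 3+item 4: size 2+9+5=16, value 35+38+48=121
- item 1+item 4+item 5: size 2+5+5=12, value 35+48+10=93
- item 3+item 4: size 9+5=14, value 38+48=86
- item 1+item 4: size 2+5=7, value 35+48=83
Best: 121 pts.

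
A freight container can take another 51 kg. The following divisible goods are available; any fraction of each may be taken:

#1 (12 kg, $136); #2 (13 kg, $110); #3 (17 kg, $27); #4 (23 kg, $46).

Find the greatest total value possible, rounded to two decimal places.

Take in order of value per unit:
- #1 (136/12 per unit): all 12 → value 136, running total 136.00
- #2 (110/13 per unit): all 13 → value 110, running total 246.00
- #4 (46/23 per unit): all 23 → value 46, running total 292.00
- #3 (27/17 per unit): 3 of 17 → value 3×27/17 = 4.7647, running total 296.76
Total 296.76.

296.76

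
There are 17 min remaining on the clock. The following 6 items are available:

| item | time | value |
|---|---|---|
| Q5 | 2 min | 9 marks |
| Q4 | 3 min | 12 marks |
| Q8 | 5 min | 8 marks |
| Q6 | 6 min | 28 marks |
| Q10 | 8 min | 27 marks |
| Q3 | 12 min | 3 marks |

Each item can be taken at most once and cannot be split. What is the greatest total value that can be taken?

67 marks

Check high-value combinations within 17 min:
- Q4+Q6+Q10: time 3+6+8=17, value 12+28+27=67
- Q5+Q6+Q10: time 2+6+8=16, value 9+28+27=64
- Q5+Q4+Q8+Q6: time 2+3+5+6=16, value 9+12+8+28=57
- Q6+Q10: time 6+8=14, value 28+27=55
- Q5+Q4+Q6: time 2+3+6=11, value 9+12+28=49
Best: 67 marks.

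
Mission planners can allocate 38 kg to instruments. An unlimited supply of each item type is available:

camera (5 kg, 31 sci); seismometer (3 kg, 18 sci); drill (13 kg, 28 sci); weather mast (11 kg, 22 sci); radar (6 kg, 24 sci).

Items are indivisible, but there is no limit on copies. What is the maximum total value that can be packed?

Best value-per-unit is camera at 31/5; filling with it alone gives 7×31 = 217.
Optimal mix: 7×camera + 1×seismometer → mass 38, value 235.

235 sci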